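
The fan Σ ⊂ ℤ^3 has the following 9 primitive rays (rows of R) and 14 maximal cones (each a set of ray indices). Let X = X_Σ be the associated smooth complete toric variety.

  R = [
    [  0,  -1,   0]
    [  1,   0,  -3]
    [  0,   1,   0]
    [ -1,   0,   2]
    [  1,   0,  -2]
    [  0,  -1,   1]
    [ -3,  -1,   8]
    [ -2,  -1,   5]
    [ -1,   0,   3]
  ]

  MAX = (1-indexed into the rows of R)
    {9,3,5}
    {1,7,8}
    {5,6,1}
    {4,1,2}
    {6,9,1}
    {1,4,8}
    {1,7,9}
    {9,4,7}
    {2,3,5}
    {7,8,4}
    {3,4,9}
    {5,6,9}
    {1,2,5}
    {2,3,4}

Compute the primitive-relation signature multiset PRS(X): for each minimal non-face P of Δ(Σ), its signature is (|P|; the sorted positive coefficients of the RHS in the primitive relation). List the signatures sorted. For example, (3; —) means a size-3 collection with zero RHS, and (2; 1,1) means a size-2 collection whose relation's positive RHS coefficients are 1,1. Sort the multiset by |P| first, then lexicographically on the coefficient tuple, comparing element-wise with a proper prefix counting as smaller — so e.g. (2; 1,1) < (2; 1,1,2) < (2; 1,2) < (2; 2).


|primitive collections| = 18. Relations:

  P = {1,3}:  v_{1} + v_{3} = 0 — sig = (2; —)
  P = {2,9}:  v_{2} + v_{9} = 0 — sig = (2; —)
  P = {4,5}:  v_{4} + v_{5} = 0 — sig = (2; —)
  P = {2,7}:  v_{2} + v_{7} = v_{8} — sig = (2; 1)
  P = {8,9}:  v_{8} + v_{9} = v_{7} — sig = (2; 1)
  P = {2,6}:  v_{2} + v_{6} = v_{1} + v_{5} — sig = (2; 1,1)
  P = {2,8}:  v_{2} + v_{8} = v_{1} + v_{4} — sig = (2; 1,1)
  P = {3,6}:  v_{3} + v_{6} = v_{5} + v_{9} — sig = (2; 1,1)
  P = {3,8}:  v_{3} + v_{8} = v_{4} + v_{9} — sig = (2; 1,1)
  P = {4,6}:  v_{4} + v_{6} = v_{1} + v_{9} — sig = (2; 1,1)
  P = {5,8}:  v_{5} + v_{8} = v_{1} + v_{9} — sig = (2; 1,1)
  P = {3,7}:  v_{3} + v_{7} = v_{4} + 2·v_{9} — sig = (2; 1,2)
  P = {5,7}:  v_{5} + v_{7} = v_{1} + 2·v_{9} — sig = (2; 1,2)
  P = {6,8}:  v_{6} + v_{8} = 2·v_{1} + 2·v_{9} — sig = (2; 2,2)
  P = {6,7}:  v_{6} + v_{7} = 2·v_{1} + 3·v_{9} — sig = (2; 2,3)
  P = {1,4,9}:  v_{1} + v_{4} + v_{9} = v_{8} — sig = (3; 1)
  P = {1,5,9}:  v_{1} + v_{5} + v_{9} = v_{6} — sig = (3; 1)
  P = {1,4,7}:  v_{1} + v_{4} + v_{7} = 2·v_{8} — sig = (3; 2)

Signatures (|P|; sorted positive RHS coefficients), sorted:
{ (2; —) ×3,  (2; 1) ×2,  (2; 1,1) ×6,  (2; 1,2) ×2,  (2; 2,2),  (2; 2,3),  (3; 1) ×2,  (3; 2) }


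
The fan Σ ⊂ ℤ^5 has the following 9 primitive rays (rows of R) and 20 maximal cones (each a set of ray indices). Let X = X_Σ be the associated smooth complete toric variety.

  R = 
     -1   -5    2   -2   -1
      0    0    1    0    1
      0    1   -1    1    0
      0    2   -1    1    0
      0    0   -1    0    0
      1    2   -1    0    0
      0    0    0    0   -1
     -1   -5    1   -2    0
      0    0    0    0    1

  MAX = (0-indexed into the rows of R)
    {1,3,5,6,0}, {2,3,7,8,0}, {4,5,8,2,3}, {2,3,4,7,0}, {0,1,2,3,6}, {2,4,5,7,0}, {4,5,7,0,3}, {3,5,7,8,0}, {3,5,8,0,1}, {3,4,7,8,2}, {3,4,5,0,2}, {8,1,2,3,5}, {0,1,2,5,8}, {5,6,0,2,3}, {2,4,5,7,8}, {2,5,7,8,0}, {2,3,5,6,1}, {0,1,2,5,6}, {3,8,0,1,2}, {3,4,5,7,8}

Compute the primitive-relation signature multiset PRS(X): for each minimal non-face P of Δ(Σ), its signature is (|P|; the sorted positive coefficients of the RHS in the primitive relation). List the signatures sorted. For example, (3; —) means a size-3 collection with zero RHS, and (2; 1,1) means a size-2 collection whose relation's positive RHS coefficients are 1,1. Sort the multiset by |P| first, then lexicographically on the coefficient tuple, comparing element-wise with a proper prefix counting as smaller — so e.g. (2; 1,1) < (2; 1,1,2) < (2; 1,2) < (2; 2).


Δ(Σ) — 9 vertices, 9 min non-faces:

  P = {6,8}:  v_{6} + v_{8} = 0  so sig = (2; —)
  P = {1,4}:  v_{1} + v_{4} = v_{8}  so sig = (2; 1)
  P = {6,7}:  v_{6} + v_{7} = v_{0} + v_{4}  so sig = (2; 1,1)
  P = {4,6}:  v_{4} + v_{6} = v_{0} + v_{2} + v_{3} + v_{5}  so sig = (2; 1,1,1,1)
  P = {1,7}:  v_{1} + v_{7} = v_{0} + 2·v_{8}  so sig = (2; 1,2)
  P = {0,4,8}:  v_{0} + v_{4} + v_{8} = v_{7}  so sig = (3; 1)
  P = {2,3,5,7}:  v_{2} + v_{3} + v_{5} + v_{7} = 2·v_{4}  so sig = (4; 2)
  P = {0,1,2,3,5}:  v_{0} + v_{1} + v_{2} + v_{3} + v_{5} = 0  so sig = (5; —)
  P = {0,2,3,5,8}:  v_{0} + v_{2} + v_{3} + v_{5} + v_{8} = v_{4}  so sig = (5; 1)

Signatures (|P|; sorted positive RHS coefficients), sorted:
[(2; —), (2; 1), (2; 1,1), (2; 1,1,1,1), (2; 1,2), (3; 1), (4; 2), (5; —), (5; 1)]


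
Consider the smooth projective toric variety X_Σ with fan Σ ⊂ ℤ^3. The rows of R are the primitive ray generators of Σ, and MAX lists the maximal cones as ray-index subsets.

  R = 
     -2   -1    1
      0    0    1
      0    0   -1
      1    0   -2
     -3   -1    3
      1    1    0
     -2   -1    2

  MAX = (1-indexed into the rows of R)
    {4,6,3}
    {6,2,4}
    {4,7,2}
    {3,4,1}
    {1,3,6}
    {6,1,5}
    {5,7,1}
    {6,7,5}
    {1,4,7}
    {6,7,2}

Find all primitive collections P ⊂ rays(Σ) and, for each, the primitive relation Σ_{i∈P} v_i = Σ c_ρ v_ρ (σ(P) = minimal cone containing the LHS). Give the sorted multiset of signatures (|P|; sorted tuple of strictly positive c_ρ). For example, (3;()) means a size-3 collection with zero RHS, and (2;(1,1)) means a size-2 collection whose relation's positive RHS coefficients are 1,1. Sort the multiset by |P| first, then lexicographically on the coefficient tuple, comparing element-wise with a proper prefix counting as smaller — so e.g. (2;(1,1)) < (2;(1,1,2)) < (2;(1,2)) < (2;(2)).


Minimal non-faces — 9 found among 7 rays, 10 max cones:

  • {2,3}:  v_{2} + v_{3} = 0  →  sig = (2;())
  • {1,2}:  v_{1} + v_{2} = v_{7}  →  sig = (2;(1))
  • {3,7}:  v_{3} + v_{7} = v_{1}  →  sig = (2;(1))
  • {4,5}:  v_{4} + v_{5} = v_{1}  →  sig = (2;(1))
  • {2,5}:  v_{2} + v_{5} = v_{6} + 2·v_{7}  →  sig = (2;(1,2))
  • {3,5}:  v_{3} + v_{5} = 2·v_{1} + v_{6}  →  sig = (2;(1,2))
  • {4,6,7}:  v_{4} + v_{6} + v_{7} = 0  →  sig = (3;())
  • {1,4,6}:  v_{1} + v_{4} + v_{6} = v_{3}  →  sig = (3;(1))
  • {1,6,7}:  v_{1} + v_{6} + v_{7} = v_{5}  →  sig = (3;(1))

Hence PRS(X_Σ) =
    (2;())
    (2;(1))
    (2;(1))
    (2;(1))
    (2;(1,2))
    (2;(1,2))
    (3;())
    (3;(1))
    (3;(1))


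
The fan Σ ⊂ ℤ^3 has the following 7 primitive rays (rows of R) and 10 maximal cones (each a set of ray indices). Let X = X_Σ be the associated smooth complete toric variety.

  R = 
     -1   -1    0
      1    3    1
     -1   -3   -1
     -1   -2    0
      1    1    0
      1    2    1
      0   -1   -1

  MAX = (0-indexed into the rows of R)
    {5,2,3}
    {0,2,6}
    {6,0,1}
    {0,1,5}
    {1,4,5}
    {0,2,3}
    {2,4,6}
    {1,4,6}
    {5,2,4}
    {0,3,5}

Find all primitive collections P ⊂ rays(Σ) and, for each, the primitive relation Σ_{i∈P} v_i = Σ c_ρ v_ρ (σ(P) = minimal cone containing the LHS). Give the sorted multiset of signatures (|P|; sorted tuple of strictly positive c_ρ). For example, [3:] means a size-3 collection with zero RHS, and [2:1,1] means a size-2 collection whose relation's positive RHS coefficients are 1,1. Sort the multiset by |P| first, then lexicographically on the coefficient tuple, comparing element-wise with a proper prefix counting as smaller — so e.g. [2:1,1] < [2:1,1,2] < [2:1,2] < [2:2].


Primitive collections (7):

  P = {0,4}:  v_{0} + v_{4} = 0  so sig = [2:]
  P = {1,2}:  v_{1} + v_{2} = 0  so sig = [2:]
  P = {3,6}:  v_{3} + v_{6} = v_{2}  so sig = [2:1]
  P = {5,6}:  v_{5} + v_{6} = v_{4}  so sig = [2:1]
  P = {1,3}:  v_{1} + v_{3} = v_{0} + v_{5}  so sig = [2:1,1]
  P = {3,4}:  v_{3} + v_{4} = v_{2} + v_{5}  so sig = [2:1,1]
  P = {0,2,5}:  v_{0} + v_{2} + v_{5} = v_{3}  so sig = [3:1]

Signatures (|P|; sorted positive RHS coefficients), sorted:
{ [2:] ×2,  [2:1] ×2,  [2:1,1] ×2,  [3:1] }


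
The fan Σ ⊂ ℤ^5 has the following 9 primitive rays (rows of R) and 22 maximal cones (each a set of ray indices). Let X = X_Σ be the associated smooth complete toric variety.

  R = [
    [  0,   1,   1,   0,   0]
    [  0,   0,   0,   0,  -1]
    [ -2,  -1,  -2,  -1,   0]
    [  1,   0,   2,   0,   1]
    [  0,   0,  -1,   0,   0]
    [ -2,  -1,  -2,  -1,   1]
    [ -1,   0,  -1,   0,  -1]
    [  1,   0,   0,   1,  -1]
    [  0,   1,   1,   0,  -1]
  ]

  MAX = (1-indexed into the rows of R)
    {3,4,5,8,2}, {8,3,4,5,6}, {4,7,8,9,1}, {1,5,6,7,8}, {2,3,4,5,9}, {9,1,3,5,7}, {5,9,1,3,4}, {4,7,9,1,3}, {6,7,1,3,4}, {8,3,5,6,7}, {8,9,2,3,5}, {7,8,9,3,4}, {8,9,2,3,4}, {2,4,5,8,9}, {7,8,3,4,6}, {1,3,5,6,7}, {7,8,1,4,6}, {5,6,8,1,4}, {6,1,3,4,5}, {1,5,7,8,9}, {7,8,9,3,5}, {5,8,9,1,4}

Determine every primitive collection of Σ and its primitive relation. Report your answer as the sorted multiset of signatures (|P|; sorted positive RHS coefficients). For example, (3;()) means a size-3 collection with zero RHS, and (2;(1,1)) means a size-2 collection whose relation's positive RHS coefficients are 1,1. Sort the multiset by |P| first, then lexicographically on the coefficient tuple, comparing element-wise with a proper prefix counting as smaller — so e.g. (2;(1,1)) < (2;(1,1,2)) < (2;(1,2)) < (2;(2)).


|primitive collections| = 7. Relations:

  P = {1,2}:  v_{1} + v_{2} = v_{9} ; sig = (2;(1))
  P = {2,6}:  v_{2} + v_{6} = v_{3} ; sig = (2;(1))
  P = {6,9}:  v_{6} + v_{9} = v_{1} + v_{3} ; sig = (2;(1,1))
  P = {2,7}:  v_{2} + v_{7} = v_{3} + v_{8} + v_{9} ; sig = (2;(1,1,1))
  P = {4,5,7}:  v_{4} + v_{5} + v_{7} = 0 ; sig = (3;())
  P = {1,3,8}:  v_{1} + v_{3} + v_{8} = v_{7} ; sig = (3;(1))
  P = {3,4,5,8,9}:  v_{3} + v_{4} + v_{5} + v_{8} + v_{9} = v_{2} ; sig = (5;(1))

Hence PRS(X_Σ) =
[(2;(1)), (2;(1)), (2;(1,1)), (2;(1,1,1)), (3;()), (3;(1)), (5;(1))]


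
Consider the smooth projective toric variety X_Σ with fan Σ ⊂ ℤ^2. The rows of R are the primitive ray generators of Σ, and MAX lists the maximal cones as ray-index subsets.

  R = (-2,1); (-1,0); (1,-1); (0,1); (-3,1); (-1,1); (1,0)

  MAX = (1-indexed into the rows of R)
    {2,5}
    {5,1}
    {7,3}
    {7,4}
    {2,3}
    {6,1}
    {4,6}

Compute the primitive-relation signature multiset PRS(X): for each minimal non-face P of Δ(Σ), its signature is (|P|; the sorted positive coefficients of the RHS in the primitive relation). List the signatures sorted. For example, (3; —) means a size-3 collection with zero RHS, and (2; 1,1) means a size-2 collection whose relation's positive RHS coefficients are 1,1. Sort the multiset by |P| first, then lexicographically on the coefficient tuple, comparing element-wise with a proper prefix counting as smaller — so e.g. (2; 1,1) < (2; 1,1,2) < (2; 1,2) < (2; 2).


14 minimal non-faces of Δ(Σ) (on 7 rays):

  P={2,7}:  v_{2} + v_{7} = 0 ; sig = (2; —)
  P={3,6}:  v_{3} + v_{6} = 0 ; sig = (2; —)
  P={1,2}:  v_{1} + v_{2} = v_{5} ; sig = (2; 1)
  P={1,3}:  v_{1} + v_{3} = v_{2} ; sig = (2; 1)
  P={1,7}:  v_{1} + v_{7} = v_{6} ; sig = (2; 1)
  P={2,4}:  v_{2} + v_{4} = v_{6} ; sig = (2; 1)
  P={2,6}:  v_{2} + v_{6} = v_{1} ; sig = (2; 1)
  P={3,4}:  v_{3} + v_{4} = v_{7} ; sig = (2; 1)
  P={5,7}:  v_{5} + v_{7} = v_{1} ; sig = (2; 1)
  P={6,7}:  v_{6} + v_{7} = v_{4} ; sig = (2; 1)
  P={4,5}:  v_{4} + v_{5} = v_{1} + v_{6} ; sig = (2; 1,1)
  P={1,4}:  v_{1} + v_{4} = 2·v_{6} ; sig = (2; 2)
  P={3,5}:  v_{3} + v_{5} = 2·v_{2} ; sig = (2; 2)
  P={5,6}:  v_{5} + v_{6} = 2·v_{1} ; sig = (2; 2)

so the primitive-relation signature multiset is
{ (2; —) ×2,  (2; 1) ×8,  (2; 1,1),  (2; 2) ×3 }


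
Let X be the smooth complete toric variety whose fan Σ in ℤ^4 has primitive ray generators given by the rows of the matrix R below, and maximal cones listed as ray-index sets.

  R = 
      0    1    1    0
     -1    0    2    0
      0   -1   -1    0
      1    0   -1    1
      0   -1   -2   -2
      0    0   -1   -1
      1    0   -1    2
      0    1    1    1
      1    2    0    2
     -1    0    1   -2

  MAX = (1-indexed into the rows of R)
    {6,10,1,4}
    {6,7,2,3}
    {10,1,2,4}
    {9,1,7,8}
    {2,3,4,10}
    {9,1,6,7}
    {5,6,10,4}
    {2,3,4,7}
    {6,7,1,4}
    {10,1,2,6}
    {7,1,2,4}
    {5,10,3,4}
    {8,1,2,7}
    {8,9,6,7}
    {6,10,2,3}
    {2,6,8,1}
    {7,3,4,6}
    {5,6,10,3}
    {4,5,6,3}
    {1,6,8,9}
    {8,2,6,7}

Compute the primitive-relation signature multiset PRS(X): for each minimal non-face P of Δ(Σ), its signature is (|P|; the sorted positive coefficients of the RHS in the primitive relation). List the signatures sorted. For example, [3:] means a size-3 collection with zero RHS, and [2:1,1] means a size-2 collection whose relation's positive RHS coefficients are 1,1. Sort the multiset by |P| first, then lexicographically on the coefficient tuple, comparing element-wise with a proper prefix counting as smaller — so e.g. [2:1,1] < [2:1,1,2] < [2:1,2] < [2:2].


18 collections generate NE(X_Σ); each relation:

  • {1,3}:  v_{1} + v_{3} = 0  so sig = [2:]
  • {7,10}:  v_{7} + v_{10} = 0  so sig = [2:]
  • {5,8}:  v_{5} + v_{8} = v_{6}  so sig = [2:1]
  • {2,5}:  v_{2} + v_{5} = v_{3} + v_{10}  so sig = [2:1,1]
  • {4,8}:  v_{4} + v_{8} = v_{1} + v_{7}  so sig = [2:1,1]
  • {1,5}:  v_{1} + v_{5} = v_{4} + v_{6} + v_{10}  so sig = [2:1,1,1]
  • {3,8}:  v_{3} + v_{8} = v_{2} + v_{6} + v_{7}  so sig = [2:1,1,1]
  • {3,9}:  v_{3} + v_{9} = v_{6} + v_{7} + v_{8}  so sig = [2:1,1,1]
  • {5,7}:  v_{5} + v_{7} = v_{3} + v_{4} + v_{6}  so sig = [2:1,1,1]
  • {8,10}:  v_{8} + v_{10} = v_{1} + v_{2} + v_{6}  so sig = [2:1,1,1]
  • {9,10}:  v_{9} + v_{10} = v_{1} + v_{6} + v_{8}  so sig = [2:1,1,1]
  • {5,9}:  v_{5} + v_{9} = v_{1} + 2·v_{6} + v_{7}  so sig = [2:1,1,2]
  • {4,9}:  v_{4} + v_{9} = 2·v_{1} + v_{6} + 2·v_{7}  so sig = [2:1,2,2]
  • {2,9}:  v_{2} + v_{9} = 2·v_{8}  so sig = [2:2]
  • {2,4,6}:  v_{2} + v_{4} + v_{6} = 0  so sig = [3:]
  • {1,2,6,7}:  v_{1} + v_{2} + v_{6} + v_{7} = v_{8}  so sig = [4:1]
  • {1,6,7,8}:  v_{1} + v_{6} + v_{7} + v_{8} = v_{9}  so sig = [4:1]
  • {3,4,6,10}:  v_{3} + v_{4} + v_{6} + v_{10} = v_{5}  so sig = [4:1]

Signatures (|P|; sorted positive RHS coefficients), sorted:
    |P|=2: 14 collections, coeffs (), (), (1), (1,1), (1,1), (1,1,1), (1,1,1), (1,1,1), (1,1,1), (1,1,1), (1,1,1), (1,1,2), (1,2,2), (2)
    |P|=3: 1 collection, coeffs ()
    |P|=4: 3 collections, coeffs (1), (1), (1)


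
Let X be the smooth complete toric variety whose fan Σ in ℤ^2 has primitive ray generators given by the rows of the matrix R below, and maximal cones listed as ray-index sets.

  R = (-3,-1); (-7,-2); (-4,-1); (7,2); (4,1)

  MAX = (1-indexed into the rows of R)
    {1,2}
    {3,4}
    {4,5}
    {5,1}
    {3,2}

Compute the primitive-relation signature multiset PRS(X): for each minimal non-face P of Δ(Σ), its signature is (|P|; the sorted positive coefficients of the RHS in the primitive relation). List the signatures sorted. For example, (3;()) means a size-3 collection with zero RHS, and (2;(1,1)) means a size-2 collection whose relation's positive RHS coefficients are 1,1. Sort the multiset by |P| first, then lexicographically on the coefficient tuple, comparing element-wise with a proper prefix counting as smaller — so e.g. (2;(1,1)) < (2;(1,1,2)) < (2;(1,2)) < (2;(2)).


5 minimal non-faces of Δ(Σ) (on 5 rays):

  {2,4}:  v_{2} + v_{4} = 0  ⟹  sig = (2;())
  {3,5}:  v_{3} + v_{5} = 0  ⟹  sig = (2;())
  {1,3}:  v_{1} + v_{3} = v_{2}  ⟹  sig = (2;(1))
  {1,4}:  v_{1} + v_{4} = v_{5}  ⟹  sig = (2;(1))
  {2,5}:  v_{2} + v_{5} = v_{1}  ⟹  sig = (2;(1))

Signatures (|P|; sorted positive RHS coefficients), sorted:
    (2;())
    (2;())
    (2;(1))
    (2;(1))
    (2;(1))


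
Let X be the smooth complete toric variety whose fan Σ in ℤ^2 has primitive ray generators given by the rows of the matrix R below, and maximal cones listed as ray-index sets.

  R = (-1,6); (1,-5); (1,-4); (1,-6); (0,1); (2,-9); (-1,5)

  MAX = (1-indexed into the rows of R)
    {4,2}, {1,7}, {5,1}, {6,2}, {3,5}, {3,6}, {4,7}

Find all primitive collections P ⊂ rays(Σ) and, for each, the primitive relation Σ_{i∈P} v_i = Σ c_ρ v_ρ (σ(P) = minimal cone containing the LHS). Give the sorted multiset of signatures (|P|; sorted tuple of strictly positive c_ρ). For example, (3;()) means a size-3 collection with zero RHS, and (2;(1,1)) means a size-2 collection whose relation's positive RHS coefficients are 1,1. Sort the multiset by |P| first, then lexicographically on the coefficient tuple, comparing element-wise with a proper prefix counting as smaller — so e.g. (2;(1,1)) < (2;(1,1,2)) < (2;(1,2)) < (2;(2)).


14 collections generate NE(X_Σ); each relation:

  {1,4}:  v_{1} + v_{4} = 0  ⟹  sig = (2;())
  {2,7}:  v_{2} + v_{7} = 0  ⟹  sig = (2;())
  {1,2}:  v_{1} + v_{2} = v_{5}  ⟹  sig = (2;(1))
  {2,3}:  v_{2} + v_{3} = v_{6}  ⟹  sig = (2;(1))
  {2,5}:  v_{2} + v_{5} = v_{3}  ⟹  sig = (2;(1))
  {3,7}:  v_{3} + v_{7} = v_{5}  ⟹  sig = (2;(1))
  {4,5}:  v_{4} + v_{5} = v_{2}  ⟹  sig = (2;(1))
  {5,7}:  v_{5} + v_{7} = v_{1}  ⟹  sig = (2;(1))
  {6,7}:  v_{6} + v_{7} = v_{3}  ⟹  sig = (2;(1))
  {1,6}:  v_{1} + v_{6} = v_{3} + v_{5}  ⟹  sig = (2;(1,1))
  {1,3}:  v_{1} + v_{3} = 2·v_{5}  ⟹  sig = (2;(2))
  {3,4}:  v_{3} + v_{4} = 2·v_{2}  ⟹  sig = (2;(2))
  {5,6}:  v_{5} + v_{6} = 2·v_{3}  ⟹  sig = (2;(2))
  {4,6}:  v_{4} + v_{6} = 3·v_{2}  ⟹  sig = (2;(3))

Signatures (|P|; sorted positive RHS coefficients), sorted:
    |P|=2: 14 collections, coeffs (), (), (1), (1), (1), (1), (1), (1), (1), (1,1), (2), (2), (2), (3)


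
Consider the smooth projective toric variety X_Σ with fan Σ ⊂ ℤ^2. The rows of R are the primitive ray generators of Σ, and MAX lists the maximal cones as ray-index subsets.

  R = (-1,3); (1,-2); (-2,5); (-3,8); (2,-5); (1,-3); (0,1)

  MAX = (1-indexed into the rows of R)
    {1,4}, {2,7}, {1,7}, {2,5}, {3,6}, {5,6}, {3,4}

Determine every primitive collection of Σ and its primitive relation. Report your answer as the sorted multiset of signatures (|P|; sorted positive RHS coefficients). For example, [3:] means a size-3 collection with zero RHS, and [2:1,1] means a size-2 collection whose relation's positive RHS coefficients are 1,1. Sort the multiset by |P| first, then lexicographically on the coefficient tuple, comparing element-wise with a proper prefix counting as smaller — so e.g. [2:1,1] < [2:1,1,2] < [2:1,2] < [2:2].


Δ(Σ) — 7 vertices, 14 min non-faces:

  P = {1,6}:  v_{1} + v_{6} = 0  ⟹  sig = [2:]
  P = {3,5}:  v_{3} + v_{5} = 0  ⟹  sig = [2:]
  P = {1,2}:  v_{1} + v_{2} = v_{7}  ⟹  sig = [2:1]
  P = {1,3}:  v_{1} + v_{3} = v_{4}  ⟹  sig = [2:1]
  P = {1,5}:  v_{1} + v_{5} = v_{2}  ⟹  sig = [2:1]
  P = {2,3}:  v_{2} + v_{3} = v_{1}  ⟹  sig = [2:1]
  P = {2,6}:  v_{2} + v_{6} = v_{5}  ⟹  sig = [2:1]
  P = {4,5}:  v_{4} + v_{5} = v_{1}  ⟹  sig = [2:1]
  P = {4,6}:  v_{4} + v_{6} = v_{3}  ⟹  sig = [2:1]
  P = {6,7}:  v_{6} + v_{7} = v_{2}  ⟹  sig = [2:1]
  P = {2,4}:  v_{2} + v_{4} = 2·v_{1}  ⟹  sig = [2:2]
  P = {3,7}:  v_{3} + v_{7} = 2·v_{1}  ⟹  sig = [2:2]
  P = {5,7}:  v_{5} + v_{7} = 2·v_{2}  ⟹  sig = [2:2]
  P = {4,7}:  v_{4} + v_{7} = 3·v_{1}  ⟹  sig = [2:3]

Hence PRS(X_Σ) =
    [2:]
    [2:]
    [2:1]
    [2:1]
    [2:1]
    [2:1]
    [2:1]
    [2:1]
    [2:1]
    [2:1]
    [2:2]
    [2:2]
    [2:2]
    [2:3]


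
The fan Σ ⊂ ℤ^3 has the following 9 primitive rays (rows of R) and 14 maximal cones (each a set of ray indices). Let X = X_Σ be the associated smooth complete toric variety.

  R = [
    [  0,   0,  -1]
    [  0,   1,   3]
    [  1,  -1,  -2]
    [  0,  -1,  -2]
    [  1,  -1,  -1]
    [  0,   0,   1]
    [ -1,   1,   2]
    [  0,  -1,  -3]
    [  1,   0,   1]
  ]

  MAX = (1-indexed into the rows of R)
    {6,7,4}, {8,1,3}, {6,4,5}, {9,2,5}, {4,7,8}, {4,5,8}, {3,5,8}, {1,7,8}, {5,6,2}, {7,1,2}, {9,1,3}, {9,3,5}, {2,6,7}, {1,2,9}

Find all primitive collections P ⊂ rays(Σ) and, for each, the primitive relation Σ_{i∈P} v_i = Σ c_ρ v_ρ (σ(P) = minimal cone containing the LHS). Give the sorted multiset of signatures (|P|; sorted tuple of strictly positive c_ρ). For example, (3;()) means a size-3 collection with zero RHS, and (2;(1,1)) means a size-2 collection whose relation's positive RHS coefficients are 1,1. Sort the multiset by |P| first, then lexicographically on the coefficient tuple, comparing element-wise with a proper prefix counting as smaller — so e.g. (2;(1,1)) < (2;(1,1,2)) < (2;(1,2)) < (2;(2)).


The 15 primitive collections of Σ (r=9, n=3):

  P = {1,6}:  v_{1} + v_{6} = 0  ⇒ sig = (2;())
  P = {2,8}:  v_{2} + v_{8} = 0  ⇒ sig = (2;())
  P = {3,7}:  v_{3} + v_{7} = 0  ⇒ sig = (2;())
  P = {1,4}:  v_{1} + v_{4} = v_{8}  ⇒ sig = (2;(1))
  P = {1,5}:  v_{1} + v_{5} = v_{3}  ⇒ sig = (2;(1))
  P = {2,3}:  v_{2} + v_{3} = v_{9}  ⇒ sig = (2;(1))
  P = {2,4}:  v_{2} + v_{4} = v_{6}  ⇒ sig = (2;(1))
  P = {3,6}:  v_{3} + v_{6} = v_{5}  ⇒ sig = (2;(1))
  P = {4,9}:  v_{4} + v_{9} = v_{5}  ⇒ sig = (2;(1))
  P = {5,7}:  v_{5} + v_{7} = v_{6}  ⇒ sig = (2;(1))
  P = {6,8}:  v_{6} + v_{8} = v_{4}  ⇒ sig = (2;(1))
  P = {7,9}:  v_{7} + v_{9} = v_{2}  ⇒ sig = (2;(1))
  P = {8,9}:  v_{8} + v_{9} = v_{3}  ⇒ sig = (2;(1))
  P = {3,4}:  v_{3} + v_{4} = v_{5} + v_{8}  ⇒ sig = (2;(1,1))
  P = {6,9}:  v_{6} + v_{9} = v_{2} + v_{5}  ⇒ sig = (2;(1,1))

so the primitive-relation signature multiset is
{ (2;()) ×3,  (2;(1)) ×10,  (2;(1,1)) ×2 }


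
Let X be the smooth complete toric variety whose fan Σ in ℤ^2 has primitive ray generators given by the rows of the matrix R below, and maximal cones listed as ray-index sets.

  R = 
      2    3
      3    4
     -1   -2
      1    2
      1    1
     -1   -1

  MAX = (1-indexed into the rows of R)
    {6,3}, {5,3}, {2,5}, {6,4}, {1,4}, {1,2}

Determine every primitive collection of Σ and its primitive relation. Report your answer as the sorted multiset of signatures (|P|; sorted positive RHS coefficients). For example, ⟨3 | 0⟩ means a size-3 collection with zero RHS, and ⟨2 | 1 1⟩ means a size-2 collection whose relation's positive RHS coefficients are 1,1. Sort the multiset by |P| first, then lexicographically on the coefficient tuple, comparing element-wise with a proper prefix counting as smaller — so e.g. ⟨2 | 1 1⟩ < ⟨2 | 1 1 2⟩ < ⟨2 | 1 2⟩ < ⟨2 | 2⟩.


Σ has 9 primitive collections:

  • {3,4}:  v_{3} + v_{4} = 0 — sig = ⟨2 | 0⟩
  • {5,6}:  v_{5} + v_{6} = 0 — sig = ⟨2 | 0⟩
  • {1,3}:  v_{1} + v_{3} = v_{5} — sig = ⟨2 | 1⟩
  • {1,5}:  v_{1} + v_{5} = v_{2} — sig = ⟨2 | 1⟩
  • {1,6}:  v_{1} + v_{6} = v_{4} — sig = ⟨2 | 1⟩
  • {2,6}:  v_{2} + v_{6} = v_{1} — sig = ⟨2 | 1⟩
  • {4,5}:  v_{4} + v_{5} = v_{1} — sig = ⟨2 | 1⟩
  • {2,3}:  v_{2} + v_{3} = 2·v_{5} — sig = ⟨2 | 2⟩
  • {2,4}:  v_{2} + v_{4} = 2·v_{1} — sig = ⟨2 | 2⟩

Signatures (|P|; sorted positive RHS coefficients), sorted:
{ ⟨2 | 0⟩ ×2,  ⟨2 | 1⟩ ×5,  ⟨2 | 2⟩ ×2 }


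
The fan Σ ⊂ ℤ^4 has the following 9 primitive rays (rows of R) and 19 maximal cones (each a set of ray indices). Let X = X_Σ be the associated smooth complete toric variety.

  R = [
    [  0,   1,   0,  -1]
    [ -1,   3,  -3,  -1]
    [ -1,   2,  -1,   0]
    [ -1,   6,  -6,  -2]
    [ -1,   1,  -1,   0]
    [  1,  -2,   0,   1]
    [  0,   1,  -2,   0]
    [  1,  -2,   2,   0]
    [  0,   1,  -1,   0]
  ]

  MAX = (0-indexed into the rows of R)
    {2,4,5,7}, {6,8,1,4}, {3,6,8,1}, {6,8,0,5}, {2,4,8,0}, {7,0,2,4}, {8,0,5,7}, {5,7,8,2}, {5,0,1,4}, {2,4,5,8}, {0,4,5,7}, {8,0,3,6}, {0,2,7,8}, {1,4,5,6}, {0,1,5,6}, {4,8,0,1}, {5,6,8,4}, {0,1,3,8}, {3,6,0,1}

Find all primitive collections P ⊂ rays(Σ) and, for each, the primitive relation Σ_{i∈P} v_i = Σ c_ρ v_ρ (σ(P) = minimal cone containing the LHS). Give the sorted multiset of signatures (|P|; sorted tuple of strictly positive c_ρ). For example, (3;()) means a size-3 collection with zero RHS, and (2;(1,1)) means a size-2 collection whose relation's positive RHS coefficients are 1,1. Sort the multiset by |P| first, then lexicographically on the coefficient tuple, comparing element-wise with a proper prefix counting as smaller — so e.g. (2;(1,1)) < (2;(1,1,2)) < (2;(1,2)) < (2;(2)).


Σ has 14 primitive collections:

  P={6,7}:  v_{6} + v_{7} = v_{0} + v_{5} — sig = (2;(1,1))
  P={2,3}:  v_{2} + v_{3} = v_{0} + v_{1} + v_{4} + 3·v_{8} — sig = (2;(1,1,1,3))
  P={1,7}:  v_{1} + v_{7} = 2·v_{0} + v_{4} + v_{5} — sig = (2;(1,1,2))
  P={2,6}:  v_{2} + v_{6} = v_{4} + 2·v_{8} — sig = (2;(1,2))
  P={3,4}:  v_{3} + v_{4} = 2·v_{1} + v_{8} — sig = (2;(1,2))
  P={1,2}:  v_{1} + v_{2} = v_{0} + 2·v_{4} + 2·v_{8} — sig = (2;(1,2,2))
  P={3,5}:  v_{3} + v_{5} = v_{0} + 3·v_{6} — sig = (2;(1,3))
  P={3,7}:  v_{3} + v_{7} = 2·v_{0} + 2·v_{6} — sig = (2;(2,2))
  P={4,7,8}:  v_{4} + v_{7} + v_{8} = 0 — sig = (3;())
  P={0,2,5}:  v_{0} + v_{2} + v_{5} = v_{8} — sig = (3;(1))
  P={0,4,6}:  v_{0} + v_{4} + v_{6} = v_{1} — sig = (3;(1))
  P={1,5,8}:  v_{1} + v_{5} + v_{8} = 2·v_{6} — sig = (3;(2))
  P={0,1,6,8}:  v_{0} + v_{1} + v_{6} + v_{8} = v_{3} — sig = (4;(1))
  P={0,4,5,8}:  v_{0} + v_{4} + v_{5} + v_{8} = v_{6} — sig = (4;(1))

Hence PRS(X_Σ) =
    |P|=2: 8 collections, coeffs (1,1), (1,1,1,3), (1,1,2), (1,2), (1,2), (1,2,2), (1,3), (2,2)
    |P|=3: 4 collections, coeffs (), (1), (1), (2)
    |P|=4: 2 collections, coeffs (1), (1)


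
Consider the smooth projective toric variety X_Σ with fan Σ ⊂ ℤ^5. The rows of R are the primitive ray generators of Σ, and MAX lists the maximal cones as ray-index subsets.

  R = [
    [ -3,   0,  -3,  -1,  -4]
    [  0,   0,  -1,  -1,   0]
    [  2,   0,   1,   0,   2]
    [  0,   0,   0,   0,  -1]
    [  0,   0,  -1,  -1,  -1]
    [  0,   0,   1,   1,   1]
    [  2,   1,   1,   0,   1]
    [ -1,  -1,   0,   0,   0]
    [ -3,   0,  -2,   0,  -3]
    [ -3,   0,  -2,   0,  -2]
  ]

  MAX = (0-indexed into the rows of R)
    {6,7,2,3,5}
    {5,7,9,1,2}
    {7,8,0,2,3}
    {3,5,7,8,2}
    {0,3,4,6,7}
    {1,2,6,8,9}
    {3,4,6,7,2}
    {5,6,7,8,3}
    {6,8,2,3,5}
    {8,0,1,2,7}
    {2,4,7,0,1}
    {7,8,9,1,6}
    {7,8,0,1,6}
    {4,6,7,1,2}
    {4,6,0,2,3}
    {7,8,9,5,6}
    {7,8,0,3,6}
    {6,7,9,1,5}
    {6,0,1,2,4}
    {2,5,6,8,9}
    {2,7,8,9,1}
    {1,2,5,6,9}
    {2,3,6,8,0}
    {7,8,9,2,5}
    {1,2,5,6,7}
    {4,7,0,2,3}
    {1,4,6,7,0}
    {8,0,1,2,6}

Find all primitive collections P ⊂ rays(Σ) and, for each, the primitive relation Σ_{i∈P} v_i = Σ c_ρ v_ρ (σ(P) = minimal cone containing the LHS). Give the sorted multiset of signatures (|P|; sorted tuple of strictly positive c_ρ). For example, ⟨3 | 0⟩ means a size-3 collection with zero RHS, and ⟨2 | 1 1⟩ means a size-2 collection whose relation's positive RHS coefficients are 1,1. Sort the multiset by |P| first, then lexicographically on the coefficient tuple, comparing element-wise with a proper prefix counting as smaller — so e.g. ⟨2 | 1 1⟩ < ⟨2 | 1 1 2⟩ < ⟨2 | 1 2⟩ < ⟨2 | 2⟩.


11 collections generate NE(X_Σ); each relation:

  P={4,5}:  v_{4} + v_{5} = 0 — sig = ⟨2 | 0⟩
  P={0,5}:  v_{0} + v_{5} = v_{8} — sig = ⟨2 | 1⟩
  P={1,3}:  v_{1} + v_{3} = v_{4} — sig = ⟨2 | 1⟩
  P={3,9}:  v_{3} + v_{9} = v_{8} — sig = ⟨2 | 1⟩
  P={4,8}:  v_{4} + v_{8} = v_{0} — sig = ⟨2 | 1⟩
  P={4,9}:  v_{4} + v_{9} = v_{1} + v_{8} — sig = ⟨2 | 1 1⟩
  P={0,9}:  v_{0} + v_{9} = v_{1} + 2·v_{8} — sig = ⟨2 | 1 2⟩
  P={1,5,8}:  v_{1} + v_{5} + v_{8} = v_{9} — sig = ⟨3 | 1⟩
  P={2,6,7,8}:  v_{2} + v_{6} + v_{7} + v_{8} = 0 — sig = ⟨4 | 0⟩
  P={0,2,6,7}:  v_{0} + v_{2} + v_{6} + v_{7} = v_{4} — sig = ⟨4 | 1⟩
  P={2,6,7,9}:  v_{2} + v_{6} + v_{7} + v_{9} = v_{1} + v_{5} — sig = ⟨4 | 1 1⟩

Hence PRS(X_Σ) =
    |P|=2: 7 collections, coeffs (), (1), (1), (1), (1), (1,1), (1,2)
    |P|=3: 1 collection, coeffs (1)
    |P|=4: 3 collections, coeffs (), (1), (1,1)


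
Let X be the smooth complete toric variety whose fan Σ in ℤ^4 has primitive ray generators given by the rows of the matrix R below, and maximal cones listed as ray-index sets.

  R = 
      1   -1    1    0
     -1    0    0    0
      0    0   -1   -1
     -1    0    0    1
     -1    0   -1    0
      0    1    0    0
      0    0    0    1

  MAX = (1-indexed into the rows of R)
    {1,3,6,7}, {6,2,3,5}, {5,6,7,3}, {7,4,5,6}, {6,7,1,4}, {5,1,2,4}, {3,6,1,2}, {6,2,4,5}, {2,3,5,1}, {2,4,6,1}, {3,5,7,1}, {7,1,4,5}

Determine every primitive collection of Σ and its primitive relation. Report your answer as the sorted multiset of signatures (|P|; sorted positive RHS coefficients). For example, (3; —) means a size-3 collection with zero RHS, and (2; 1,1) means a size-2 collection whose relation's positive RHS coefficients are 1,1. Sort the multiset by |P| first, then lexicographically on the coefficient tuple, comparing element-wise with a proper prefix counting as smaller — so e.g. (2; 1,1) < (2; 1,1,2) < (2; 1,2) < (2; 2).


Δ(Σ) — 7 vertices, 3 min non-faces:

  {2,7}:  v_{2} + v_{7} = v_{4} — sig = (2; 1)
  {3,4}:  v_{3} + v_{4} = v_{5} — sig = (2; 1)
  {1,5,6}:  v_{1} + v_{5} + v_{6} = 0 — sig = (3; —)

Sorted signature multiset PRS(X):
    |P|=2: 2 collections, coeffs (1), (1)
    |P|=3: 1 collection, coeffs ()


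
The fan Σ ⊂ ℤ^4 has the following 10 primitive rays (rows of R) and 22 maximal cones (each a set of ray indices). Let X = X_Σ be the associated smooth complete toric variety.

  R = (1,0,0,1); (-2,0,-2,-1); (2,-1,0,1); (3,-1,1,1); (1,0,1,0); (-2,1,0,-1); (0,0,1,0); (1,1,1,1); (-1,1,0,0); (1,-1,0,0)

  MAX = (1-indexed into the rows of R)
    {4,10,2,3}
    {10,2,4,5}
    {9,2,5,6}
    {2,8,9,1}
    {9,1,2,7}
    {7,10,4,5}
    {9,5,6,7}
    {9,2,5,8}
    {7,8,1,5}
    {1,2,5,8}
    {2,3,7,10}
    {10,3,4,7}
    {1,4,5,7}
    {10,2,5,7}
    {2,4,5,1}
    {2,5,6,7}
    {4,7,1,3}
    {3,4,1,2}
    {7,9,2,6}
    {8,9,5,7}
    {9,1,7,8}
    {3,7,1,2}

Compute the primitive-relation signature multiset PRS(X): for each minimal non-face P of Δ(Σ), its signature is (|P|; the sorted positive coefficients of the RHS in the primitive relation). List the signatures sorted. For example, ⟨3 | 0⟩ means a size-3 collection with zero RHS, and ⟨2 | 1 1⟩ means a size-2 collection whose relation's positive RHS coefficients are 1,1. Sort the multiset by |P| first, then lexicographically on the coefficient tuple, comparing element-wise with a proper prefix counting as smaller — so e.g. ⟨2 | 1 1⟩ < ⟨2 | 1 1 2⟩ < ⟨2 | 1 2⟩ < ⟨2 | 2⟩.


Σ has 18 primitive collections:

  P={3,6}:  v_{3} + v_{6} = 0 — sig = ⟨2 | 0⟩
  P={9,10}:  v_{9} + v_{10} = 0 — sig = ⟨2 | 0⟩
  P={1,6}:  v_{1} + v_{6} = v_{9} — sig = ⟨2 | 1⟩
  P={1,10}:  v_{1} + v_{10} = v_{3} — sig = ⟨2 | 1⟩
  P={3,5}:  v_{3} + v_{5} = v_{4} — sig = ⟨2 | 1⟩
  P={3,9}:  v_{3} + v_{9} = v_{1} — sig = ⟨2 | 1⟩
  P={4,6}:  v_{4} + v_{6} = v_{5} — sig = ⟨2 | 1⟩
  P={4,9}:  v_{4} + v_{9} = v_{1} + v_{5} — sig = ⟨2 | 1 1⟩
  P={8,10}:  v_{8} + v_{10} = v_{1} + v_{5} — sig = ⟨2 | 1 1⟩
  P={6,10}:  v_{6} + v_{10} = v_{2} + v_{5} + v_{7} — sig = ⟨2 | 1 1 1⟩
  P={3,8}:  v_{3} + v_{8} = 2·v_{1} + v_{5} — sig = ⟨2 | 1 2⟩
  P={6,8}:  v_{6} + v_{8} = v_{5} + 2·v_{9} — sig = ⟨2 | 1 2⟩
  P={4,8}:  v_{4} + v_{8} = 2·v_{1} + 2·v_{5} — sig = ⟨2 | 2 2⟩
  P={1,5,9}:  v_{1} + v_{5} + v_{9} = v_{8} — sig = ⟨3 | 1⟩
  P={2,4,7}:  v_{2} + v_{4} + v_{7} = v_{10} — sig = ⟨3 | 1⟩
  P={2,7,8}:  v_{2} + v_{7} + v_{8} = v_{9} — sig = ⟨3 | 1⟩
  P={1,2,5,7}:  v_{1} + v_{2} + v_{5} + v_{7} = 0 — sig = ⟨4 | 0⟩
  P={2,5,7,9}:  v_{2} + v_{5} + v_{7} + v_{9} = v_{6} — sig = ⟨4 | 1⟩

so the primitive-relation signature multiset is
{ ⟨2 | 0⟩ ×2,  ⟨2 | 1⟩ ×5,  ⟨2 | 1 1⟩ ×2,  ⟨2 | 1 1 1⟩,  ⟨2 | 1 2⟩ ×2,  ⟨2 | 2 2⟩,  ⟨3 | 1⟩ ×3,  ⟨4 | 0⟩,  ⟨4 | 1⟩ }


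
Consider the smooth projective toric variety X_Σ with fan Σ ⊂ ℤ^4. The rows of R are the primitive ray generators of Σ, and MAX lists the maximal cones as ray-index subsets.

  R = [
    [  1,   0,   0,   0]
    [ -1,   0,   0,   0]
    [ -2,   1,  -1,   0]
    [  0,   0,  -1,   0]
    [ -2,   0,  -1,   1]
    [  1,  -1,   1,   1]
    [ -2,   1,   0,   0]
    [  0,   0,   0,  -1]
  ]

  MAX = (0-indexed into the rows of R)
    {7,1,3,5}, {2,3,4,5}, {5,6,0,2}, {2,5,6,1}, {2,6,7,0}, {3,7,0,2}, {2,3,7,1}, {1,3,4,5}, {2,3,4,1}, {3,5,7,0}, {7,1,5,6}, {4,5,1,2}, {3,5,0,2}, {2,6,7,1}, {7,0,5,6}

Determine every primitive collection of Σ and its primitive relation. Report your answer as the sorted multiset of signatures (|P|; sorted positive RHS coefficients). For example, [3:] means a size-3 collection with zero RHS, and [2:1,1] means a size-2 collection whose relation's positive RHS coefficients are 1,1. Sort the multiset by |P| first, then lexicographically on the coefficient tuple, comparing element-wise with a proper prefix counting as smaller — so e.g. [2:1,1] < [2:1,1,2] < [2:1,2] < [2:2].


Δ(Σ) — 8 vertices, 7 min non-faces:

  P={0,1}:  v_{0} + v_{1} = 0  ⇒ sig = [2:]
  P={3,6}:  v_{3} + v_{6} = v_{2}  ⇒ sig = [2:1]
  P={0,4}:  v_{0} + v_{4} = v_{2} + v_{3} + v_{5}  ⇒ sig = [2:1,1,1]
  P={4,6}:  v_{4} + v_{6} = v_{1} + 2·v_{2} + v_{5}  ⇒ sig = [2:1,1,2]
  P={4,7}:  v_{4} + v_{7} = 2·v_{1} + v_{3}  ⇒ sig = [2:1,2]
  P={2,5,7}:  v_{2} + v_{5} + v_{7} = v_{1}  ⇒ sig = [3:1]
  P={1,2,3,5}:  v_{1} + v_{2} + v_{3} + v_{5} = v_{4}  ⇒ sig = [4:1]

so the primitive-relation signature multiset is
    |P|=2: 5 collections, coeffs (), (1), (1,1,1), (1,1,2), (1,2)
    |P|=3: 1 collection, coeffs (1)
    |P|=4: 1 collection, coeffs (1)


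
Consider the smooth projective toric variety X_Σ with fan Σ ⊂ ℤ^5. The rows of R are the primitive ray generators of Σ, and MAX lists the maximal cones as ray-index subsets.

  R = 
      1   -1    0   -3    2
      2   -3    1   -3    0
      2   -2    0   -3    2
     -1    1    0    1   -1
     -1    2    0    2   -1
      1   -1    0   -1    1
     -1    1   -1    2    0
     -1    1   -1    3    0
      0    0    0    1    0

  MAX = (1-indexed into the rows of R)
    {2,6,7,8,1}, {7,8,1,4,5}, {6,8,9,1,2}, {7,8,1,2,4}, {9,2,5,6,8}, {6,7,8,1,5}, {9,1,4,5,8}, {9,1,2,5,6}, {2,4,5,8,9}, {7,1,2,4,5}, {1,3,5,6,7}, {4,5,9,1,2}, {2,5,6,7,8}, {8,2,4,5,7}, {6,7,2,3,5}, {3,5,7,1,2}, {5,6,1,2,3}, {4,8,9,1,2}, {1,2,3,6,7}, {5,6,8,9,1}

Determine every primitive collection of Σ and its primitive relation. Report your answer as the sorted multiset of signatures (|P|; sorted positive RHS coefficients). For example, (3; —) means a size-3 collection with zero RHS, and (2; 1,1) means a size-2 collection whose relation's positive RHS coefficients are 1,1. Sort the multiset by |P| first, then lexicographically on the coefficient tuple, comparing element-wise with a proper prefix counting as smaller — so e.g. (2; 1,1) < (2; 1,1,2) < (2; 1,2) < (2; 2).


Minimal non-faces — 7 found among 9 rays, 20 max cones:

  P = {4,6}:  v_{4} + v_{6} = 0  ⟹  sig = (2; —)
  P = {7,9}:  v_{7} + v_{9} = v_{8}  ⟹  sig = (2; 1)
  P = {3,4}:  v_{3} + v_{4} = v_{1} + v_{2} + v_{5} + v_{7}  ⟹  sig = (2; 1,1,1,1)
  P = {3,8}:  v_{3} + v_{8} = 2·v_{6} + v_{7}  ⟹  sig = (2; 1,2)
  P = {3,9}:  v_{3} + v_{9} = 2·v_{6}  ⟹  sig = (2; 2)
  P = {1,2,5,8}:  v_{1} + v_{2} + v_{5} + v_{8} = v_{6}  ⟹  sig = (4; 1)
  P = {1,2,5,6,7}:  v_{1} + v_{2} + v_{5} + v_{6} + v_{7} = v_{3}  ⟹  sig = (5; 1)

Signatures (|P|; sorted positive RHS coefficients), sorted:
    |P|=2: 5 collections, coeffs (), (1), (1,1,1,1), (1,2), (2)
    |P|=4: 1 collection, coeffs (1)
    |P|=5: 1 collection, coeffs (1)


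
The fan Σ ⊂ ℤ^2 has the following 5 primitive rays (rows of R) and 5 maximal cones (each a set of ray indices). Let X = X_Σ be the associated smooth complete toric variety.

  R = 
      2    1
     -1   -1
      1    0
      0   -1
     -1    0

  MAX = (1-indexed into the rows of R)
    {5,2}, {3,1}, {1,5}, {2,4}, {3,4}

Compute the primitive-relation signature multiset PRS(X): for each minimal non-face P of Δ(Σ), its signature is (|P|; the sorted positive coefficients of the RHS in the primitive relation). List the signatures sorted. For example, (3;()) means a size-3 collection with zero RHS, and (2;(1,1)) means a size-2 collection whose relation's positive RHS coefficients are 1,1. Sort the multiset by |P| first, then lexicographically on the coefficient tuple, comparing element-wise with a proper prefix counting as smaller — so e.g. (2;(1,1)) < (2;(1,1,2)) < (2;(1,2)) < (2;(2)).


|primitive collections| = 5. Relations:

  P = {3,5}:  v_{3} + v_{5} = 0 — sig = (2;())
  P = {1,2}:  v_{1} + v_{2} = v_{3} — sig = (2;(1))
  P = {2,3}:  v_{2} + v_{3} = v_{4} — sig = (2;(1))
  P = {4,5}:  v_{4} + v_{5} = v_{2} — sig = (2;(1))
  P = {1,4}:  v_{1} + v_{4} = 2·v_{3} — sig = (2;(2))

so the primitive-relation signature multiset is
    (2;())
    (2;(1))
    (2;(1))
    (2;(1))
    (2;(2))


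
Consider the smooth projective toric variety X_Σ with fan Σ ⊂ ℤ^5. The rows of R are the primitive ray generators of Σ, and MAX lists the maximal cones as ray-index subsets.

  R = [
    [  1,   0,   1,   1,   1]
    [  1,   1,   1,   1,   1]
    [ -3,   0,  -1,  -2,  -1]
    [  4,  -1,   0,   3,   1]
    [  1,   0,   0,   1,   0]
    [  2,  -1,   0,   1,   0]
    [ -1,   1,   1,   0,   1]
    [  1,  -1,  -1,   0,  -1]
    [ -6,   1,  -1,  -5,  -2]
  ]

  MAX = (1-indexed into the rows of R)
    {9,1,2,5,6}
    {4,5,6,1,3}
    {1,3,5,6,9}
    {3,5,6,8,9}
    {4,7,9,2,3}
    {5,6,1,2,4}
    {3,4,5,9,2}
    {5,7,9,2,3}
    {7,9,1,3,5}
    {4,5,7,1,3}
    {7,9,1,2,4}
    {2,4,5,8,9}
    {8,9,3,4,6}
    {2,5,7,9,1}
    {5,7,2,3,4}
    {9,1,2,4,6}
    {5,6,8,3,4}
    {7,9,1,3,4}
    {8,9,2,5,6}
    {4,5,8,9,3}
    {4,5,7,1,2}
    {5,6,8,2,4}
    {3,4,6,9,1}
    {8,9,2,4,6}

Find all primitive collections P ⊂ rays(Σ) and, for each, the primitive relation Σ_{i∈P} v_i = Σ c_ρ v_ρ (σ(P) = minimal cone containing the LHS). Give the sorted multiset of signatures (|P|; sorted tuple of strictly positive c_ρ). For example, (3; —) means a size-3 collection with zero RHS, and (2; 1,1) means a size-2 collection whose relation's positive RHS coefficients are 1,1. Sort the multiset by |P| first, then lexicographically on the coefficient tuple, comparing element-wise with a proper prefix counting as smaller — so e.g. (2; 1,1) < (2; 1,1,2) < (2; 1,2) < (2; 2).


Primitive collections (9):

  P={7,8}:  v_{7} + v_{8} = 0  →  sig = (2; —)
  P={1,8}:  v_{1} + v_{8} = v_{6}  →  sig = (2; 1)
  P={6,7}:  v_{6} + v_{7} = v_{1}  →  sig = (2; 1)
  P={2,3,6}:  v_{2} + v_{3} + v_{6} = 0  →  sig = (3; —)
  P={1,2,3}:  v_{1} + v_{2} + v_{3} = v_{7}  →  sig = (3; 1)
  P={2,3,8}:  v_{2} + v_{3} + v_{8} = v_{4} + v_{5} + v_{9}  →  sig = (3; 1,1,1)
  P={1,4,5,9}:  v_{1} + v_{4} + v_{5} + v_{9} = 0  →  sig = (4; —)
  P={4,5,6,9}:  v_{4} + v_{5} + v_{6} + v_{9} = v_{8}  →  sig = (4; 1)
  P={4,5,7,9}:  v_{4} + v_{5} + v_{7} + v_{9} = v_{2} + v_{3}  →  sig = (4; 1,1)

Sorted signature multiset PRS(X):
    |P|=2: 3 collections, coeffs (), (1), (1)
    |P|=3: 3 collections, coeffs (), (1), (1,1,1)
    |P|=4: 3 collections, coeffs (), (1), (1,1)


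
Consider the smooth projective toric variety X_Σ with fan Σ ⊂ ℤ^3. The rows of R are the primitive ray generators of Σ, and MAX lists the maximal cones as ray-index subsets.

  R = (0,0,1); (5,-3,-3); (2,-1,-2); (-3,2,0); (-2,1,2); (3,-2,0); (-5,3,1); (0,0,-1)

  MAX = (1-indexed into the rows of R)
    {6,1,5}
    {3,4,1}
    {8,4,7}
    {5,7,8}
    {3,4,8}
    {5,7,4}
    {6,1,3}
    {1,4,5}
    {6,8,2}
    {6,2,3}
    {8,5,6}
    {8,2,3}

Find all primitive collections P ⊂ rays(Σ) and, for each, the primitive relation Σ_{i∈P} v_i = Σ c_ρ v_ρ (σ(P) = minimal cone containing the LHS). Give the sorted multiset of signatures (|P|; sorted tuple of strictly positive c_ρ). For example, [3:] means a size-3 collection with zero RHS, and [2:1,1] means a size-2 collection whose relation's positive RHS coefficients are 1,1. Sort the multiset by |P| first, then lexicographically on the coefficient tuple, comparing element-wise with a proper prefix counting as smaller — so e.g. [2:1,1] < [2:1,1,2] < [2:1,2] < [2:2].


Σ has 12 primitive collections:

  P={1,8}:  v_{1} + v_{8} = 0 — sig = [2:]
  P={3,5}:  v_{3} + v_{5} = 0 — sig = [2:]
  P={4,6}:  v_{4} + v_{6} = 0 — sig = [2:]
  P={1,2}:  v_{1} + v_{2} = v_{3} + v_{6} — sig = [2:1,1]
  P={1,7}:  v_{1} + v_{7} = v_{4} + v_{5} — sig = [2:1,1]
  P={2,4}:  v_{2} + v_{4} = v_{3} + v_{8} — sig = [2:1,1]
  P={2,5}:  v_{2} + v_{5} = v_{6} + v_{8} — sig = [2:1,1]
  P={3,7}:  v_{3} + v_{7} = v_{4} + v_{8} — sig = [2:1,1]
  P={6,7}:  v_{6} + v_{7} = v_{5} + v_{8} — sig = [2:1,1]
  P={2,7}:  v_{2} + v_{7} = 2·v_{8} — sig = [2:2]
  P={3,6,8}:  v_{3} + v_{6} + v_{8} = v_{2} — sig = [3:1]
  P={4,5,8}:  v_{4} + v_{5} + v_{8} = v_{7} — sig = [3:1]

so the primitive-relation signature multiset is
    [2:]
    [2:]
    [2:]
    [2:1,1]
    [2:1,1]
    [2:1,1]
    [2:1,1]
    [2:1,1]
    [2:1,1]
    [2:2]
    [3:1]
    [3:1]
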